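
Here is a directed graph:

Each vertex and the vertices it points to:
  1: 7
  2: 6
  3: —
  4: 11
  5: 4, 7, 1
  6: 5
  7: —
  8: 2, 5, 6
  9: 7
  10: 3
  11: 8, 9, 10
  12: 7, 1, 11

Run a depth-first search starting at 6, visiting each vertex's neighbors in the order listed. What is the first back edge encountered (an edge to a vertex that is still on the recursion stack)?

2->6

DFS from 6 (visiting each vertex's neighbors in the order listed); mark gray on enter, black on exit:
6 gray
  5 gray
    4 gray
      11 gray
        8 gray
          2 gray
            2→6: 6 is gray → back edge
First back edge: 2 → 6.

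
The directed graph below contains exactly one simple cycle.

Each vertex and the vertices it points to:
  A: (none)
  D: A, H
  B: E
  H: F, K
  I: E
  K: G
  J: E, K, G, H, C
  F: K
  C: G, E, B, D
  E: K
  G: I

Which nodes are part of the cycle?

DFS with gray/black marking from G:
G gray
  I gray
    E gray
      K gray
        K→G: G is gray → back edge
Back edge closes the cycle G → I → E → K → G; its vertices are {E, G, I, K}.

E, G, I, K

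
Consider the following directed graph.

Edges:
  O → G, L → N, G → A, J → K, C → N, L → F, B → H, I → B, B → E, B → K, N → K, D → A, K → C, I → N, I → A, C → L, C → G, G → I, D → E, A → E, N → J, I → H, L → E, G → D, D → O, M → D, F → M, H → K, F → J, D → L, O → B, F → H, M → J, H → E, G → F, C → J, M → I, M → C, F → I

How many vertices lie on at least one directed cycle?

13

A vertex is on a directed cycle iff it belongs to a strongly connected component of size ≥ 2 (or has a self-loop).
The vertices on cycles are {B, C, D, F, G, H, I, J, K, L, M, N, O} — 13 in total.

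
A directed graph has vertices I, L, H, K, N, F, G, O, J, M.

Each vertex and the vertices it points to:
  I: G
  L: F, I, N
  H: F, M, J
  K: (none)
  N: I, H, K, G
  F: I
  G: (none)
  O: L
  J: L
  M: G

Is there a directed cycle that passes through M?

No

M lies on a cycle iff there is a path from M back to itself.
Exploring from M, it never reaches itself; equivalently, its strongly connected component is a singleton.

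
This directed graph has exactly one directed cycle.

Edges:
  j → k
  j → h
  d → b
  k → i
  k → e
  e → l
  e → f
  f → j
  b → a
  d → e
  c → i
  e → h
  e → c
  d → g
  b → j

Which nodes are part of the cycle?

e, f, j, k

DFS with gray/black marking from e:
e gray
  l gray
  l black
  c gray
    i gray
    i black
  c black
  f gray
    j gray
      h gray
      h black
      k gray
        k→i: i black — skip
        k→e: e is gray → back edge
Back edge closes the cycle e → f → j → k → e; its vertices are {e, f, j, k}.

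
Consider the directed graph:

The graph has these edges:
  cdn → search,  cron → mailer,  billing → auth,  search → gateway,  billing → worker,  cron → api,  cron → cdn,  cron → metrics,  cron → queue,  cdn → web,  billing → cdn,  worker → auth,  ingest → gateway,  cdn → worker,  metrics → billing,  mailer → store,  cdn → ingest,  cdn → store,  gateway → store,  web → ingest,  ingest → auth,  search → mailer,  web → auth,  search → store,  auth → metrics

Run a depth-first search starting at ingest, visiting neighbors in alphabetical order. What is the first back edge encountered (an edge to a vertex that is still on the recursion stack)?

billing->auth

DFS from ingest (visiting neighbors in alphabetical order); mark gray on enter, black on exit:
ingest gray
  auth gray
    metrics gray
      billing gray
        billing→auth: auth is gray → back edge
First back edge: billing → auth.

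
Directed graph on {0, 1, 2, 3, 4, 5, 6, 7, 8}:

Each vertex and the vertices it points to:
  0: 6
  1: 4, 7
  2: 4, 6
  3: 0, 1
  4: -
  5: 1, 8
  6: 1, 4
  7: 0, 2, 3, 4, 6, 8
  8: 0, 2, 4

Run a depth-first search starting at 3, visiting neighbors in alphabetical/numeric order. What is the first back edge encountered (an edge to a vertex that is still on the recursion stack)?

DFS from 3 (visiting neighbors in alphabetical/numeric order); mark gray on enter, black on exit:
3 gray
  0 gray
    6 gray
      1 gray
        4 gray
        4 black
        7 gray
          7→0: 0 is gray → back edge
First back edge: 7 → 0.

7→0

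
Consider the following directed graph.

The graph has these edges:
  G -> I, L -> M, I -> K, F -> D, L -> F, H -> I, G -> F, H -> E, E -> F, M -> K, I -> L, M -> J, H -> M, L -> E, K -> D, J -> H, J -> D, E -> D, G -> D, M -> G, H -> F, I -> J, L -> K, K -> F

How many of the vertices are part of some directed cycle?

6

A vertex is on a directed cycle iff it belongs to a strongly connected component of size ≥ 2 (or has a self-loop).
The vertices on cycles are {G, H, I, J, L, M} — 6 in total.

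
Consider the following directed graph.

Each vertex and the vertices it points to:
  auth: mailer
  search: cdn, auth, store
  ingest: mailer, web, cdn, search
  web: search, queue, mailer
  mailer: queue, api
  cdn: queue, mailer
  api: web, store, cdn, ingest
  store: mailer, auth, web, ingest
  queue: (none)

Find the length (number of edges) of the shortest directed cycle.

For each vertex v, BFS finds the shortest path from v back to v.
The shortest such closed walk is api → web → mailer → api, length 3.

3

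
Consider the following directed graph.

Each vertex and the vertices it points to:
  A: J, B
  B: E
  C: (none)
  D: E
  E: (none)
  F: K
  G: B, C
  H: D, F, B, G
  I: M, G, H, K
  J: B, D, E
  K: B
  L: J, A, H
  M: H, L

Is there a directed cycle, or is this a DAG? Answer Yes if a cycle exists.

No

DFS with white/gray/black marking, starting from A:
A gray
  J gray
    B gray
      E gray
      E black
    B black
    D gray
      D→E: E black — skip
    D black
    J→E: E black — skip
  J black
  A→B: B black — skip
A black
C gray
C black
F gray
  K gray
    K→B: B black — skip
  K black
F black
G gray
  G→B: B black — skip
  G→C: C black — skip
G black
H gray
  H→D: D black — skip
  H→F: F black — skip
  H→B: B black — skip
  H→G: G black — skip
H black
I gray
  M gray
    M→H: H black — skip
    L gray
      L→J: J black — skip
      L→A: A black — skip
      L→H: H black — skip
    L black
  M black
  I→G: G black — skip
  I→H: H black — skip
  I→K: K black — skip
I black
Every edge goes to a white or black vertex — no back edge, so the graph is acyclic.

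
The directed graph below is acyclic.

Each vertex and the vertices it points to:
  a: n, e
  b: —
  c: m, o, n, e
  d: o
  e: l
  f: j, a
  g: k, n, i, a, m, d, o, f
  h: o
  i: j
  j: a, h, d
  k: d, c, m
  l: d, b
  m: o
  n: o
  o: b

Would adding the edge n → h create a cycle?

No

Adding n→h creates a cycle iff h can already reach n.
Explore from h: no path reaches n. The graph stays acyclic.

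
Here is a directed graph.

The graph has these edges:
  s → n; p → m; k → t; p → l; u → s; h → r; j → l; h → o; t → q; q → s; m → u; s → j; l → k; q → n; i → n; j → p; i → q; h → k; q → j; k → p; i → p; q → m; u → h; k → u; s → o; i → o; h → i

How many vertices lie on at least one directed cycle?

11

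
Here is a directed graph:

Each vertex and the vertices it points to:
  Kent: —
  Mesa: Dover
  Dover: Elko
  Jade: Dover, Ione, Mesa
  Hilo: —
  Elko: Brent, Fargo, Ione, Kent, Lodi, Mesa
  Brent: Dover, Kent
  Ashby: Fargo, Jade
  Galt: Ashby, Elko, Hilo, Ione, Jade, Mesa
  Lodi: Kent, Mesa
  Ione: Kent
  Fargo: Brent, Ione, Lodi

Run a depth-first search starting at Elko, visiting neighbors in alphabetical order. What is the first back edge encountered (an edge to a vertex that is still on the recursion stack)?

DFS from Elko (visiting neighbors in alphabetical order); mark gray on enter, black on exit:
Elko gray
  Brent gray
    Dover gray
      Dover→Elko: Elko is gray → back edge
First back edge: Dover → Elko.

Dover->Elko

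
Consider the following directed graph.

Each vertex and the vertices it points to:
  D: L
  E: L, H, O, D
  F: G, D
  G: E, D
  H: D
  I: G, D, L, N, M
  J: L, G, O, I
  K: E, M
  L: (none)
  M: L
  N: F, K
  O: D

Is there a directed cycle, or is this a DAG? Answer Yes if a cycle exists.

No

DFS with white/gray/black marking, starting from N:
N gray
  F gray
    G gray
      E gray
        L gray
        L black
        H gray
          D gray
            D→L: L black — skip
          D black
        H black
        O gray
          O→D: D black — skip
        O black
        E→D: D black — skip
      E black
      G→D: D black — skip
    G black
    F→D: D black — skip
  F black
  K gray
    K→E: E black — skip
    M gray
      M→L: L black — skip
    M black
  K black
N black
I gray
  I→G: G black — skip
  I→D: D black — skip
  I→L: L black — skip
  I→N: N black — skip
  I→M: M black — skip
I black
J gray
  J→L: L black — skip
  J→G: G black — skip
  J→O: O black — skip
  J→I: I black — skip
J black
Every edge goes to a white or black vertex — no back edge, so the graph is acyclic.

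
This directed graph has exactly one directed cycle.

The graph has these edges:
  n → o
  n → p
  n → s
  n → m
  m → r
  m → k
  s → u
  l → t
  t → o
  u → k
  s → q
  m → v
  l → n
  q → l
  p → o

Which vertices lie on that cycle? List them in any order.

l, n, q, s

DFS with gray/black marking from l:
l gray
  t gray
    o gray
    o black
  t black
  n gray
    m gray
      r gray
      r black
      k gray
      k black
      v gray
      v black
    m black
    p gray
      p→o: o black — skip
    p black
    n→o: o black — skip
    s gray
      u gray
        u→k: k black — skip
      u black
      q gray
        q→l: l is gray → back edge
Back edge closes the cycle l → n → s → q → l; its vertices are {l, n, q, s}.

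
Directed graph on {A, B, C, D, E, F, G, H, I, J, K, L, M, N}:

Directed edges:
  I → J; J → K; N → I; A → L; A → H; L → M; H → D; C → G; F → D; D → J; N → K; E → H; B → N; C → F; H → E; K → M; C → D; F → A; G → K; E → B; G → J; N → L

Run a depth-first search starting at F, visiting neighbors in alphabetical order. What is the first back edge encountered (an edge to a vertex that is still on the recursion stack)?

DFS from F (visiting neighbors in alphabetical order); mark gray on enter, black on exit:
F gray
  A gray
    H gray
      D gray
        J gray
          K gray
            M gray
            M black
          K black
        J black
      D black
      E gray
        B gray
          N gray
            I gray
              I→J: J black — skip
            I black
            N→K: K black — skip
            L gray
              L→M: M black — skip
            L black
          N black
        B black
        E→H: H is gray → back edge
First back edge: E → H.

E->H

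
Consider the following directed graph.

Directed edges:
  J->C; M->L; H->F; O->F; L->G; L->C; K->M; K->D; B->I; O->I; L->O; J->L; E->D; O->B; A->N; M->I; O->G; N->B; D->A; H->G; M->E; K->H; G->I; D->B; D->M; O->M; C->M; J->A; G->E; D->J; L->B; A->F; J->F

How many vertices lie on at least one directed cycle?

8

A vertex is on a directed cycle iff it belongs to a strongly connected component of size ≥ 2 (or has a self-loop).
The vertices on cycles are {C, D, E, G, J, L, M, O} — 8 in total.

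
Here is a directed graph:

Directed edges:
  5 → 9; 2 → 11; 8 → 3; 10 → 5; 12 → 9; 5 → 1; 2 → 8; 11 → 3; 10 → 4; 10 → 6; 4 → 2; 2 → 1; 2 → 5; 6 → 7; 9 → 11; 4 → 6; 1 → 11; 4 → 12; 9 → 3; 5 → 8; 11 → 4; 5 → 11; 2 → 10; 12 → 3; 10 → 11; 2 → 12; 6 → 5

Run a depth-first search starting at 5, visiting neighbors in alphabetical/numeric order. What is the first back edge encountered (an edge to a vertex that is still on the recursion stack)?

2->1

DFS from 5 (visiting neighbors in alphabetical/numeric order); mark gray on enter, black on exit:
5 gray
  1 gray
    11 gray
      3 gray
      3 black
      4 gray
        2 gray
          2→1: 1 is gray → back edge
First back edge: 2 → 1.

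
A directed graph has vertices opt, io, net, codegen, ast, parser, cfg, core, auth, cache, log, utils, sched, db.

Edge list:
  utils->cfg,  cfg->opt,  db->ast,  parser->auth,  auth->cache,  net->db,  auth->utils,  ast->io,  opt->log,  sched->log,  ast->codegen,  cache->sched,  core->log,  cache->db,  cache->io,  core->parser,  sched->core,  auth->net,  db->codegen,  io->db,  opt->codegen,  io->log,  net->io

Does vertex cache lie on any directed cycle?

cache is on a cycle iff cache can reach itself via ≥1 edge.
cache → sched → core → parser → auth → cache — yes.

Yes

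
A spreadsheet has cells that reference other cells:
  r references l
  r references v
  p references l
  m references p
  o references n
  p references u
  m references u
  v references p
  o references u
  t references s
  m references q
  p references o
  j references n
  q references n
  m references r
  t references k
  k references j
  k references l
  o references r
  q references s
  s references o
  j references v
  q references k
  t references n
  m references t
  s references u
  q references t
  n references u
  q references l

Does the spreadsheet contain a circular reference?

Yes

DFS with white/gray/black marking, starting from u:
u gray
u black
m gray
  p gray
    p→u: u black — skip
    l gray
    l black
    o gray
      r gray
        r→l: l black — skip
        v gray
          v→p: p is gray → back edge
Back edge found, so a cycle exists: p → o → r → v → p.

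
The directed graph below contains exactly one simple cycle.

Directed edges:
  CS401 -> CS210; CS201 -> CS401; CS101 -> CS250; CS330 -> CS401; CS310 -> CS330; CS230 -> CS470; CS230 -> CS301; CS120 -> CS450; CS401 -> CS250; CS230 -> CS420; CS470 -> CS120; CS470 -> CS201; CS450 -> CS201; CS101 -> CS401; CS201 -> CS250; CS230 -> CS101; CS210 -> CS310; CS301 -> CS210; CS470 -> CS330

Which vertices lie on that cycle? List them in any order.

CS210, CS310, CS330, CS401

DFS with gray/black marking from CS210:
CS210 gray
  CS310 gray
    CS330 gray
      CS401 gray
        CS401→CS210: CS210 is gray → back edge
Back edge closes the cycle CS210 → CS310 → CS330 → CS401 → CS210; its vertices are {CS210, CS310, CS330, CS401}.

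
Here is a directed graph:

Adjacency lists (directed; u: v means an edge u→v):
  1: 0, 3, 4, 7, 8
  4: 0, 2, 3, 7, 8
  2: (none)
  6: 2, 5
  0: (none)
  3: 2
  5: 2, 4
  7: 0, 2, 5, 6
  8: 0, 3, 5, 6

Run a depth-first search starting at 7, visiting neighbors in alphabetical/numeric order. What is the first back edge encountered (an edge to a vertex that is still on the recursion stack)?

4->7

DFS from 7 (visiting neighbors in alphabetical/numeric order); mark gray on enter, black on exit:
7 gray
  0 gray
  0 black
  2 gray
  2 black
  5 gray
    5→2: 2 black — skip
    4 gray
      4→0: 0 black — skip
      4→2: 2 black — skip
      3 gray
        3→2: 2 black — skip
      3 black
      4→7: 7 is gray → back edge
First back edge: 4 → 7.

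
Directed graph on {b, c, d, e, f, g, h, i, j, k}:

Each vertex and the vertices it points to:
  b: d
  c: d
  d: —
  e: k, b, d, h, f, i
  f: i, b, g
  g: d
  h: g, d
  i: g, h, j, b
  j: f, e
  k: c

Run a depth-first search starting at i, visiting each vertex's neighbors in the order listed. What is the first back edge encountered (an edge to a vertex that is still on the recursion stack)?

f->i

DFS from i (visiting each vertex's neighbors in the order listed); mark gray on enter, black on exit:
i gray
  g gray
    d gray
    d black
  g black
  h gray
    h→g: g black — skip
    h→d: d black — skip
  h black
  j gray
    f gray
      f→i: i is gray → back edge
First back edge: f → i.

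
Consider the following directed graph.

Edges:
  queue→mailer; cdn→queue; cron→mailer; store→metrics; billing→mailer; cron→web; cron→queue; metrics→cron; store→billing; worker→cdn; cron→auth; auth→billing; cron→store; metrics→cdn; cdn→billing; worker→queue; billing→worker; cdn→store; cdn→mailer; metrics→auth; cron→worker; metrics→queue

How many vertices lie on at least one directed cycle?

A vertex is on a directed cycle iff it belongs to a strongly connected component of size ≥ 2 (or has a self-loop).
The vertices on cycles are {cdn, auth, cron, store, worker, billing, metrics} — 7 in total.

7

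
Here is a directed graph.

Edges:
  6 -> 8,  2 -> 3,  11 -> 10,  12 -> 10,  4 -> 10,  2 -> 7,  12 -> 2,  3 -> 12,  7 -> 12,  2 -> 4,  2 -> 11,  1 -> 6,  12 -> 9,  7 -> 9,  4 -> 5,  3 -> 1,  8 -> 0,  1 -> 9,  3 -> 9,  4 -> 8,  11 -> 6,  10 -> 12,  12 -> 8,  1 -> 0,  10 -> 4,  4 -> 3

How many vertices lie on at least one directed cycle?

7

A vertex is on a directed cycle iff it belongs to a strongly connected component of size ≥ 2 (or has a self-loop).
The vertices on cycles are {2, 3, 4, 7, 10, 11, 12} — 7 in total.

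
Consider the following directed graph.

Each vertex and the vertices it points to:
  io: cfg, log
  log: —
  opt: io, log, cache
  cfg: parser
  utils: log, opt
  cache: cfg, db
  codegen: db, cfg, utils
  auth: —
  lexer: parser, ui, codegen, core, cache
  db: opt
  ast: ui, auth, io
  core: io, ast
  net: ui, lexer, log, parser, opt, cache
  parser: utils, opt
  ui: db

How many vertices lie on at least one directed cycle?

7

A vertex is on a directed cycle iff it belongs to a strongly connected component of size ≥ 2 (or has a self-loop).
The vertices on cycles are {db, io, cfg, opt, cache, utils, parser} — 7 in total.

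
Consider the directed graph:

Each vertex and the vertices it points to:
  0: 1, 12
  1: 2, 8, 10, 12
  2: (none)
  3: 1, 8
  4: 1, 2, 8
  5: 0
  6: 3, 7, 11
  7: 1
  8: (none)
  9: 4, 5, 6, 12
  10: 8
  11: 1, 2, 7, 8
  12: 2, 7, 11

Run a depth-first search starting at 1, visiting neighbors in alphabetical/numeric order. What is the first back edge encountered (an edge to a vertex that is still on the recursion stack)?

DFS from 1 (visiting neighbors in alphabetical/numeric order); mark gray on enter, black on exit:
1 gray
  2 gray
  2 black
  8 gray
  8 black
  10 gray
    10→8: 8 black — skip
  10 black
  12 gray
    12→2: 2 black — skip
    7 gray
      7→1: 1 is gray → back edge
First back edge: 7 → 1.

7→1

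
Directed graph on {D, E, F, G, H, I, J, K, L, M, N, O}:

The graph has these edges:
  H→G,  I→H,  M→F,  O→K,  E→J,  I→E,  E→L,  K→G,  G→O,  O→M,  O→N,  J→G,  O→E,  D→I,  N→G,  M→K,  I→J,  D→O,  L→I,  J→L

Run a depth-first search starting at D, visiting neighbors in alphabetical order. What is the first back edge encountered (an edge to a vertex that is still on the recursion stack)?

O→E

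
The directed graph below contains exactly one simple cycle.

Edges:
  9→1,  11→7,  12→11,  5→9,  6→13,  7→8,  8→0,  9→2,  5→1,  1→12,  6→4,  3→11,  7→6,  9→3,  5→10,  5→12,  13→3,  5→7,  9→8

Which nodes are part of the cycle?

3, 6, 7, 11, 13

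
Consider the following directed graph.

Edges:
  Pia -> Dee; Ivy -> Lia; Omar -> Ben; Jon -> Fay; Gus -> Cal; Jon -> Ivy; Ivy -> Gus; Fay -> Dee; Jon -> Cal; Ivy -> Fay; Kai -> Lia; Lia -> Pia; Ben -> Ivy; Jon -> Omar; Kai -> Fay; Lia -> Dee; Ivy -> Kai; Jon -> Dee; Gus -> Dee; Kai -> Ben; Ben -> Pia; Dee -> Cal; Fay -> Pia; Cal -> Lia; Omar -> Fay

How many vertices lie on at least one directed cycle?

7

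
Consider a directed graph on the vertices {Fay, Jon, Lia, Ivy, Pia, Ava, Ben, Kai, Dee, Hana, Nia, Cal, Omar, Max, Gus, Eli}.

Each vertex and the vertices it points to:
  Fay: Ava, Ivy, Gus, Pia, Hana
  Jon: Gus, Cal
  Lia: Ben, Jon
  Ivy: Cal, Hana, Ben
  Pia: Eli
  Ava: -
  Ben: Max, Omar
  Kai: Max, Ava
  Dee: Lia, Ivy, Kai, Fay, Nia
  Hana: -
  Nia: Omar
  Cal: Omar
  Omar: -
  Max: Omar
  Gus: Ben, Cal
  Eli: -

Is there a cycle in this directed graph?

DFS with white/gray/black marking, starting from Eli:
Eli gray
Eli black
Fay gray
  Ava gray
  Ava black
  Ivy gray
    Cal gray
      Omar gray
      Omar black
    Cal black
    Hana gray
    Hana black
    Ben gray
      Max gray
        Max→Omar: Omar black — skip
      Max black
      Ben→Omar: Omar black — skip
    Ben black
  Ivy black
  Gus gray
    Gus→Ben: Ben black — skip
    Gus→Cal: Cal black — skip
  Gus black
  Pia gray
    Pia→Eli: Eli black — skip
  Pia black
  Fay→Hana: Hana black — skip
Fay black
Jon gray
  Jon→Gus: Gus black — skip
  Jon→Cal: Cal black — skip
Jon black
Lia gray
  Lia→Ben: Ben black — skip
  Lia→Jon: Jon black — skip
Lia black
Kai gray
  Kai→Max: Max black — skip
  Kai→Ava: Ava black — skip
Kai black
Dee gray
  Dee→Lia: Lia black — skip
  Dee→Ivy: Ivy black — skip
  Dee→Kai: Kai black — skip
  Dee→Fay: Fay black — skip
  Nia gray
    Nia→Omar: Omar black — skip
  Nia black
Dee black
Every edge goes to a white or black vertex — no back edge, so the graph is acyclic.

No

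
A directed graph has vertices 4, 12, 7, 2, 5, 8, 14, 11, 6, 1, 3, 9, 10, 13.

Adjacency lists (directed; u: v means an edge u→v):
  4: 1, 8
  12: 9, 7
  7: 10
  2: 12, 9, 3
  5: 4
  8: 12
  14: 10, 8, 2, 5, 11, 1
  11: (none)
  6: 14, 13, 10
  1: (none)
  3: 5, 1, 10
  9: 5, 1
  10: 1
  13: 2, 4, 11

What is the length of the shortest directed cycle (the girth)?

5

For each vertex v, BFS finds the shortest path from v back to v.
The shortest such closed walk is 8 → 12 → 9 → 5 → 4 → 8, length 5.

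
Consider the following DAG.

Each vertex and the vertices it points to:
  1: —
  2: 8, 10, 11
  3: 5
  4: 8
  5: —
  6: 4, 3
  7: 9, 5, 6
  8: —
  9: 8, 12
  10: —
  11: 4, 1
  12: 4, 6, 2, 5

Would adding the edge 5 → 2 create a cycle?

No

Adding 5→2 creates a cycle iff 2 can already reach 5.
Explore from 2: no path reaches 5. The graph stays acyclic.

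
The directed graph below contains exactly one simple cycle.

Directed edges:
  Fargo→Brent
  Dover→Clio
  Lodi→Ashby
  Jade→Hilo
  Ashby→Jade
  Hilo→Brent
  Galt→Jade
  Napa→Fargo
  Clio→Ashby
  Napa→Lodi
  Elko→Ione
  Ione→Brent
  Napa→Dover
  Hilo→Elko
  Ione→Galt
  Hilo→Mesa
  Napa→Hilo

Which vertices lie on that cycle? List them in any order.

Elko, Galt, Hilo, Ione, Jade

DFS with gray/black marking from Hilo:
Hilo gray
  Brent gray
  Brent black
  Mesa gray
  Mesa black
  Elko gray
    Ione gray
      Ione→Brent: Brent black — skip
      Galt gray
        Jade gray
          Jade→Hilo: Hilo is gray → back edge
Back edge closes the cycle Hilo → Elko → Ione → Galt → Jade → Hilo; its vertices are {Elko, Galt, Hilo, Ione, Jade}.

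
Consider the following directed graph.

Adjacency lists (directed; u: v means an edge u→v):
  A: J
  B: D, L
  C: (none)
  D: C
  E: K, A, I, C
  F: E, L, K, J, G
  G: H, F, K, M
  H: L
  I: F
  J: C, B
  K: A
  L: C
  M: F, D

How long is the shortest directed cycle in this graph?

2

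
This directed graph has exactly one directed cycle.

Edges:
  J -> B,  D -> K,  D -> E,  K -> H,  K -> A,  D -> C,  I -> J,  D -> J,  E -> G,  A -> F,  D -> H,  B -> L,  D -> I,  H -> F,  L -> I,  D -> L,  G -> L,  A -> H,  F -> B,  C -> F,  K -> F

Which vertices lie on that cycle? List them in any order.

B, I, J, L

DFS with gray/black marking from I:
I gray
  J gray
    B gray
      L gray
        L→I: I is gray → back edge
Back edge closes the cycle I → J → B → L → I; its vertices are {B, I, J, L}.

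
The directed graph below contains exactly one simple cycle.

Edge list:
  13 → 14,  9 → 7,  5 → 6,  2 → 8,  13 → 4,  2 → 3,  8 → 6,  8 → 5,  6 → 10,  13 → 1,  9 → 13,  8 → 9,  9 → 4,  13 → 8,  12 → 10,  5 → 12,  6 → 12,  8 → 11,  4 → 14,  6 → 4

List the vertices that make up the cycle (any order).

8, 9, 13

DFS with gray/black marking from 8:
8 gray
  5 gray
    6 gray
      4 gray
        14 gray
        14 black
      4 black
      10 gray
      10 black
      12 gray
        12→10: 10 black — skip
      12 black
    6 black
    5→12: 12 black — skip
  5 black
  9 gray
    7 gray
    7 black
    9→4: 4 black — skip
    13 gray
      13→8: 8 is gray → back edge
Back edge closes the cycle 8 → 9 → 13 → 8; its vertices are {8, 9, 13}.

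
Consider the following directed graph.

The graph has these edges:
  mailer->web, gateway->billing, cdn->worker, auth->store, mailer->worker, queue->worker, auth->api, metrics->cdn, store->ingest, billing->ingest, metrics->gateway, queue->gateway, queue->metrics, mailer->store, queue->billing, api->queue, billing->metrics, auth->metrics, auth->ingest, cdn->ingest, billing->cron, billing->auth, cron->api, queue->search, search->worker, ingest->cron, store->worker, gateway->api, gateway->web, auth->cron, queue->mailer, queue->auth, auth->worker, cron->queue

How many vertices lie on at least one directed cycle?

11

A vertex is on a directed cycle iff it belongs to a strongly connected component of size ≥ 2 (or has a self-loop).
The vertices on cycles are {api, cdn, auth, cron, queue, store, ingest, mailer, billing, gateway, metrics} — 11 in total.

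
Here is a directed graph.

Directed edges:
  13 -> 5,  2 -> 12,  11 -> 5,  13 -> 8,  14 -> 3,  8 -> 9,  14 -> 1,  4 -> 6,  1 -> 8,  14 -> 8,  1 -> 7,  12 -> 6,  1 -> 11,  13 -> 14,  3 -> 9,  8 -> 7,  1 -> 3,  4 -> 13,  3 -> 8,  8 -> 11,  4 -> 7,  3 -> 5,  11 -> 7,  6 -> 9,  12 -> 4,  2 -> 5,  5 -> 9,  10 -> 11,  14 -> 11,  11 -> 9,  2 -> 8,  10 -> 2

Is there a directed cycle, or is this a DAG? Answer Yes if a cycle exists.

DFS with white/gray/black marking, starting from 3:
3 gray
  8 gray
    7 gray
    7 black
    9 gray
    9 black
    11 gray
      5 gray
        5→9: 9 black — skip
      5 black
      11→7: 7 black — skip
      11→9: 9 black — skip
    11 black
  8 black
  3→5: 5 black — skip
  3→9: 9 black — skip
3 black
1 gray
  1→7: 7 black — skip
  1→8: 8 black — skip
  1→11: 11 black — skip
  1→3: 3 black — skip
1 black
2 gray
  2→5: 5 black — skip
  2→8: 8 black — skip
  12 gray
    4 gray
      4→7: 7 black — skip
      13 gray
        13→8: 8 black — skip
        14 gray
          14→11: 11 black — skip
          14→8: 8 black — skip
          14→3: 3 black — skip
          14→1: 1 black — skip
        14 black
        13→5: 5 black — skip
      13 black
      6 gray
        6→9: 9 black — skip
      6 black
    4 black
    12→6: 6 black — skip
  12 black
2 black
10 gray
  10→2: 2 black — skip
  10→11: 11 black — skip
10 black
Every edge goes to a white or black vertex — no back edge, so the graph is acyclic.

No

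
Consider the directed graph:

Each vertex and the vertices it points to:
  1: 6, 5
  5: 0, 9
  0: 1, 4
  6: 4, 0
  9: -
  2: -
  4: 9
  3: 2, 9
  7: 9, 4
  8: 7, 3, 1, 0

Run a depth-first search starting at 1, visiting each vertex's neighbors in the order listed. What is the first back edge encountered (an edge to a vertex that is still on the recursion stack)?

DFS from 1 (visiting each vertex's neighbors in the order listed); mark gray on enter, black on exit:
1 gray
  6 gray
    4 gray
      9 gray
      9 black
    4 black
    0 gray
      0→1: 1 is gray → back edge
First back edge: 0 → 1.

0→1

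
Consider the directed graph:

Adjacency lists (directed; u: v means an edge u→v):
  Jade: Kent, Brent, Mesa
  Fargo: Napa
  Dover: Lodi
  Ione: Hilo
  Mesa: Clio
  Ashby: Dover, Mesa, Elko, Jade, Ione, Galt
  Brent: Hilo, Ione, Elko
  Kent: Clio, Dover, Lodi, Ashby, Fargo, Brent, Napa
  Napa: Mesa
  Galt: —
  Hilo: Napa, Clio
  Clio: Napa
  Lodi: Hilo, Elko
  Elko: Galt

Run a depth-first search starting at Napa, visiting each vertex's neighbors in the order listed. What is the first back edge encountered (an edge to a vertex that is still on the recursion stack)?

Clio->Napa

DFS from Napa (visiting each vertex's neighbors in the order listed); mark gray on enter, black on exit:
Napa gray
  Mesa gray
    Clio gray
      Clio→Napa: Napa is gray → back edge
First back edge: Clio → Napa.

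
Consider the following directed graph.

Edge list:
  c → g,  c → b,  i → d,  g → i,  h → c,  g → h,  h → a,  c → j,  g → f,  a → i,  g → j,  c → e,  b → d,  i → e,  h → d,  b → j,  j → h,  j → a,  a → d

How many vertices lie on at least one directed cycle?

A vertex is on a directed cycle iff it belongs to a strongly connected component of size ≥ 2 (or has a self-loop).
The vertices on cycles are {b, c, g, h, j} — 5 in total.

5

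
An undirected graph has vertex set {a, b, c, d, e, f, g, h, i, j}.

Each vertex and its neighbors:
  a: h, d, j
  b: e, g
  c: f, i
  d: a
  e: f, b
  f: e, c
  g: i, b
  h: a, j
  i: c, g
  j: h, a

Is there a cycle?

Yes

DFS, tracking each vertex's parent; an edge to a visited non-parent vertex closes a cycle.
Start from i:
visit i (parent –)
  visit c (parent i)
    visit f (parent c)
      visit e (parent f)
        e–f: parent, skip
        visit b (parent e)
          b–e: parent, skip
          visit g (parent b)
            g–i: i visited and ≠ parent → cycle
Cycle: i – c – f – e – b – g – i.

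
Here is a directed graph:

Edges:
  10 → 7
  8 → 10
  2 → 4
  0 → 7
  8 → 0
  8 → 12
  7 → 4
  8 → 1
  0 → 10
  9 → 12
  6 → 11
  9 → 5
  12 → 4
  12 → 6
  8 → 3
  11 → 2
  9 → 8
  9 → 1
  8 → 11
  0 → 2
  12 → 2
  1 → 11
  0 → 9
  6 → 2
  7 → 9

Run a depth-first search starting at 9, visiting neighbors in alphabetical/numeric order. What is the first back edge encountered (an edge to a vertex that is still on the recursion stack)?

7->9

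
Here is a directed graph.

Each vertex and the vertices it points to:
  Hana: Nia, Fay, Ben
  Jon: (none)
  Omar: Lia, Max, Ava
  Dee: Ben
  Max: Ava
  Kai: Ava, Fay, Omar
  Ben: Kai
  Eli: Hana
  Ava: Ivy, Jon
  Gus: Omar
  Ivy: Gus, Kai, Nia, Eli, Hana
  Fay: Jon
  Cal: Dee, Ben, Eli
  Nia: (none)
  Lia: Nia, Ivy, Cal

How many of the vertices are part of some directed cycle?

12

A vertex is on a directed cycle iff it belongs to a strongly connected component of size ≥ 2 (or has a self-loop).
The vertices on cycles are {Ava, Ben, Cal, Dee, Eli, Gus, Ivy, Kai, Lia, Max, Hana, Omar} — 12 in total.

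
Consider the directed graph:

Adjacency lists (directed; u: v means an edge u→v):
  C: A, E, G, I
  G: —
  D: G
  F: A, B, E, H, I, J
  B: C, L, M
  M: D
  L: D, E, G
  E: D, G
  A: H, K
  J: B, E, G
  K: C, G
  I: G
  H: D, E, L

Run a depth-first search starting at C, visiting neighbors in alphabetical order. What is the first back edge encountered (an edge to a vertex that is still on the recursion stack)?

K->C

DFS from C (visiting neighbors in alphabetical order); mark gray on enter, black on exit:
C gray
  A gray
    H gray
      D gray
        G gray
        G black
      D black
      E gray
        E→D: D black — skip
        E→G: G black — skip
      E black
      L gray
        L→D: D black — skip
        L→E: E black — skip
        L→G: G black — skip
      L black
    H black
    K gray
      K→C: C is gray → back edge
First back edge: K → C.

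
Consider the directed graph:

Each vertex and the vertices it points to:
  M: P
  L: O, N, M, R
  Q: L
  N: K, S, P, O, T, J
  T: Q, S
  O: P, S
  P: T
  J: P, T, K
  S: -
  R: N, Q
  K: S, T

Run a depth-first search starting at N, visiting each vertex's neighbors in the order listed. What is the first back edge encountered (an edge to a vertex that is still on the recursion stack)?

P->T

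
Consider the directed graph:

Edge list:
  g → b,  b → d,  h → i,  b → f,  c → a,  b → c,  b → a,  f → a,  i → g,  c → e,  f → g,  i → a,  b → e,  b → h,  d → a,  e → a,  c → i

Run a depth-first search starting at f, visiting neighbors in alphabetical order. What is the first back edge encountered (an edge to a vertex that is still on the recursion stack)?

i→g

DFS from f (visiting neighbors in alphabetical order); mark gray on enter, black on exit:
f gray
  a gray
  a black
  g gray
    b gray
      b→a: a black — skip
      c gray
        c→a: a black — skip
        e gray
          e→a: a black — skip
        e black
        i gray
          i→a: a black — skip
          i→g: g is gray → back edge
First back edge: i → g.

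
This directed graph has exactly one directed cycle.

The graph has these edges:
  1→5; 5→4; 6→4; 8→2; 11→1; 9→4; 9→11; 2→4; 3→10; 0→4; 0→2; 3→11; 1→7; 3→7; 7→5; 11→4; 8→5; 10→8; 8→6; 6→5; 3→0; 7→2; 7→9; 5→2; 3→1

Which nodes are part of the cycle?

DFS with gray/black marking from 1:
1 gray
  7 gray
    2 gray
      4 gray
      4 black
    2 black
    5 gray
      5→2: 2 black — skip
      5→4: 4 black — skip
    5 black
    9 gray
      11 gray
        11→4: 4 black — skip
        11→1: 1 is gray → back edge
Back edge closes the cycle 1 → 7 → 9 → 11 → 1; its vertices are {1, 7, 9, 11}.

1, 7, 9, 11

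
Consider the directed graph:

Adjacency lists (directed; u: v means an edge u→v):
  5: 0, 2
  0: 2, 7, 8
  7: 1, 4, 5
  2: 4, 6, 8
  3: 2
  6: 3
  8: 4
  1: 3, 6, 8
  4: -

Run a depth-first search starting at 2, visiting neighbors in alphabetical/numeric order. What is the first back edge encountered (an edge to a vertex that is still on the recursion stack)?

DFS from 2 (visiting neighbors in alphabetical/numeric order); mark gray on enter, black on exit:
2 gray
  4 gray
  4 black
  6 gray
    3 gray
      3→2: 2 is gray → back edge
First back edge: 3 → 2.

3->2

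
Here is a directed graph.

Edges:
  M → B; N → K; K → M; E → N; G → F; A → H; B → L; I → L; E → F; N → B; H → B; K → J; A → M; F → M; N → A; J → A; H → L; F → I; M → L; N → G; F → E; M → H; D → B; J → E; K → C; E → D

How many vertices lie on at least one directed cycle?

A vertex is on a directed cycle iff it belongs to a strongly connected component of size ≥ 2 (or has a self-loop).
The vertices on cycles are {E, F, G, J, K, N} — 6 in total.

6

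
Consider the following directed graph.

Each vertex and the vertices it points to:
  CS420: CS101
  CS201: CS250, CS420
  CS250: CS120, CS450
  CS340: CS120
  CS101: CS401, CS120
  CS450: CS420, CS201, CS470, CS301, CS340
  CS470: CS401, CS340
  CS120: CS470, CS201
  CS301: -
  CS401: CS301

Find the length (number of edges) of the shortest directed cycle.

For each vertex v, BFS finds the shortest path from v back to v.
The shortest such closed walk is CS450 → CS201 → CS250 → CS450, length 3.

3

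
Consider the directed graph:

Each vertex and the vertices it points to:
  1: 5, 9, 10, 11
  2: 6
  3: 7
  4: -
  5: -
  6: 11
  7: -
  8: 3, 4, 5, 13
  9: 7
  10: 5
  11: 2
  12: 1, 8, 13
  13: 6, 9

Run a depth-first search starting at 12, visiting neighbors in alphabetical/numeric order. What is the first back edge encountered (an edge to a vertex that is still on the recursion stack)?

DFS from 12 (visiting neighbors in alphabetical/numeric order); mark gray on enter, black on exit:
12 gray
  1 gray
    5 gray
    5 black
    9 gray
      7 gray
      7 black
    9 black
    10 gray
      10→5: 5 black — skip
    10 black
    11 gray
      2 gray
        6 gray
          6→11: 11 is gray → back edge
First back edge: 6 → 11.

6->11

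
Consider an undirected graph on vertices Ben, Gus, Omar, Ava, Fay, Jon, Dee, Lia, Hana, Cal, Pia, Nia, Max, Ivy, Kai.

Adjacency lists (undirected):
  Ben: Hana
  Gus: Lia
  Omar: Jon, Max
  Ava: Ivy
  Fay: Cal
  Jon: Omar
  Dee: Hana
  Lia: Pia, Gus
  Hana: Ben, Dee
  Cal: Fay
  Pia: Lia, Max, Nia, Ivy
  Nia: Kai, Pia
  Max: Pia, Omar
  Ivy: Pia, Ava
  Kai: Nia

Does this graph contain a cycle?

DFS, tracking each vertex's parent; an edge to a visited non-parent vertex closes a cycle.
Start from Omar:
visit Omar (parent –)
  visit Jon (parent Omar)
    Jon–Omar: parent, skip
  visit Max (parent Omar)
    visit Pia (parent Max)
      visit Lia (parent Pia)
        Lia–Pia: parent, skip
        visit Gus (parent Lia)
          Gus–Lia: parent, skip
      Pia–Max: parent, skip
      visit Nia (parent Pia)
        visit Kai (parent Nia)
          Kai–Nia: parent, skip
        Nia–Pia: parent, skip
      visit Ivy (parent Pia)
        Ivy–Pia: parent, skip
        visit Ava (parent Ivy)
          Ava–Ivy: parent, skip
    Max–Omar: parent, skip
visit Ben (parent –)
  visit Hana (parent Ben)
    Hana–Ben: parent, skip
    visit Dee (parent Hana)
      Dee–Hana: parent, skip
visit Fay (parent –)
  visit Cal (parent Fay)
    Cal–Fay: parent, skip
No non-parent visited neighbor found — the graph is a forest.

No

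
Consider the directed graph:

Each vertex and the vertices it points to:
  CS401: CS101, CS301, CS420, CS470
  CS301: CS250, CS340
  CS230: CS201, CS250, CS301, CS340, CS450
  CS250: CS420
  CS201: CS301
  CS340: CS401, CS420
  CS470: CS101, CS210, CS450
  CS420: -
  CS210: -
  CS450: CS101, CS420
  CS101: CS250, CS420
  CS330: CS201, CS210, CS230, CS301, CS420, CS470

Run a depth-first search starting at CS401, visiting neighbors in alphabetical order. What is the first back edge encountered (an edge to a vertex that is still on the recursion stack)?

CS340→CS401

DFS from CS401 (visiting neighbors in alphabetical order); mark gray on enter, black on exit:
CS401 gray
  CS101 gray
    CS250 gray
      CS420 gray
      CS420 black
    CS250 black
    CS101→CS420: CS420 black — skip
  CS101 black
  CS301 gray
    CS301→CS250: CS250 black — skip
    CS340 gray
      CS340→CS401: CS401 is gray → back edge
First back edge: CS340 → CS401.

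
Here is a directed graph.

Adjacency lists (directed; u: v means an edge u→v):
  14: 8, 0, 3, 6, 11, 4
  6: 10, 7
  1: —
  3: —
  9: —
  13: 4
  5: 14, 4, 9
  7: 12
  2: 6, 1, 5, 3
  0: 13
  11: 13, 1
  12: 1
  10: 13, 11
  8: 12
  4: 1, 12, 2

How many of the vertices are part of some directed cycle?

9

A vertex is on a directed cycle iff it belongs to a strongly connected component of size ≥ 2 (or has a self-loop).
The vertices on cycles are {0, 2, 4, 5, 6, 10, 11, 13, 14} — 9 in total.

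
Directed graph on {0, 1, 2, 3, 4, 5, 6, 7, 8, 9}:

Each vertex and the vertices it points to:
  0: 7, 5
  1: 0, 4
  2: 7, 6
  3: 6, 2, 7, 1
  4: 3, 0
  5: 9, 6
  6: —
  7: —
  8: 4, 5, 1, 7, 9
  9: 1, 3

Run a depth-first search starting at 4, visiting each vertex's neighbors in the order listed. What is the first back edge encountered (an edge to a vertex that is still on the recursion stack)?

9->1

DFS from 4 (visiting each vertex's neighbors in the order listed); mark gray on enter, black on exit:
4 gray
  3 gray
    6 gray
    6 black
    2 gray
      7 gray
      7 black
      2→6: 6 black — skip
    2 black
    3→7: 7 black — skip
    1 gray
      0 gray
        0→7: 7 black — skip
        5 gray
          9 gray
            9→1: 1 is gray → back edge
First back edge: 9 → 1.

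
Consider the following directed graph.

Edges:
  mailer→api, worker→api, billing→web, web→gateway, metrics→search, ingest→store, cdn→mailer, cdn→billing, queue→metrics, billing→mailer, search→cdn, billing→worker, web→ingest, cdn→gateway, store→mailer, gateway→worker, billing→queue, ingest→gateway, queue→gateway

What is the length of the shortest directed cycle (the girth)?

5

For each vertex v, BFS finds the shortest path from v back to v.
The shortest such closed walk is billing → queue → metrics → search → cdn → billing, length 5.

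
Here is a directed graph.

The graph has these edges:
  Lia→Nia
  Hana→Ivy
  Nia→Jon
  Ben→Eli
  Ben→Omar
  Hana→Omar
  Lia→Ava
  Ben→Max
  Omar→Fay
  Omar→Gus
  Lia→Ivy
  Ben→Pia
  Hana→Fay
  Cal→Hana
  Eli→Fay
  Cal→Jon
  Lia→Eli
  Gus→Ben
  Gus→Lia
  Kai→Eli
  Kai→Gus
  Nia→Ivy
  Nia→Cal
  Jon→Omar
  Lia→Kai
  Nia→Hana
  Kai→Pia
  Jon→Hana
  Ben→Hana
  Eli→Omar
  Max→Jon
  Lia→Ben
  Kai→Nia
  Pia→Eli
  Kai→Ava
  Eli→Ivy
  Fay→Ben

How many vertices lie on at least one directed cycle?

13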